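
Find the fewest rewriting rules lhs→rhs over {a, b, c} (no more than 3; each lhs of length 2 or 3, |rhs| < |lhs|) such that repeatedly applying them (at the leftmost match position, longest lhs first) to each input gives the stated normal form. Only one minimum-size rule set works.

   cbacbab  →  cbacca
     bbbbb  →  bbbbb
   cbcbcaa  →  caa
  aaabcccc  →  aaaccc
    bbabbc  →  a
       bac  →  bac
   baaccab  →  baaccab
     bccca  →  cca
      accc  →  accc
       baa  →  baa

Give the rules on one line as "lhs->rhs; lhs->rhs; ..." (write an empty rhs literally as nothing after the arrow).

  | cbacbab => cbacca
  | bbbbb
  | cbcbcaa => cbcaa => caa
  | aaabcccc => aaaccc

bab->ca; bc->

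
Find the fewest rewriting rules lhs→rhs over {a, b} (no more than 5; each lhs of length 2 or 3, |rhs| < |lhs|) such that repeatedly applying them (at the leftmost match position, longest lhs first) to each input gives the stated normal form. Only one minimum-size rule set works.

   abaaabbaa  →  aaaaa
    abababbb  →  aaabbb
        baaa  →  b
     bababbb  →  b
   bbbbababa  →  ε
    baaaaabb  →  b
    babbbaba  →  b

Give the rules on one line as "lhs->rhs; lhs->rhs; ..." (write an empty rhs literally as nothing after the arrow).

aba->aa; ba->b; bab->ba; bba->

  | abaaabbaa => aaaabbaa => aaaaa
  | abababbb => aababbb => aaabbb
  | baaa => baa => ba => b
  | bababbb => baabbb => babbb => babb => bab => ba => b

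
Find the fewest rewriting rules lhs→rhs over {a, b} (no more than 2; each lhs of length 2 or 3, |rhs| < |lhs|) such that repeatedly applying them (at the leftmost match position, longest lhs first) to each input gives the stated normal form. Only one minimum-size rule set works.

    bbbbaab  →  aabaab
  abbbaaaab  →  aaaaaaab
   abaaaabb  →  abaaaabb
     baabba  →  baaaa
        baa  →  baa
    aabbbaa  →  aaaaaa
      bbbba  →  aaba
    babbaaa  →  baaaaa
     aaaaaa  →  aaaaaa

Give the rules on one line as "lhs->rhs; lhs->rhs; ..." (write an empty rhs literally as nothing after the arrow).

  | bbbbaab => aabaab
  | abbbaaaab => aaaaaaab
  | abaaaabb
  | baabba => baaaa

bba->aa; bbb->aa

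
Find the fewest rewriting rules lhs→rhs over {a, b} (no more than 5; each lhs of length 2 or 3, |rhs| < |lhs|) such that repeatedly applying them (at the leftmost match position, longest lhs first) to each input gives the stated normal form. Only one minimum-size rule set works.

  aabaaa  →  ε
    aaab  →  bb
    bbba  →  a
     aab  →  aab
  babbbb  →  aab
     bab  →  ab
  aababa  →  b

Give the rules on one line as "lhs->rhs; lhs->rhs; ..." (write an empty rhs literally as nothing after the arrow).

  | aabaaa => aaaa => ba => ε
  | aaab => bb
  | bbba => baa => a
  | aab

aaa->b; ba->; bab->ab; bbb->ba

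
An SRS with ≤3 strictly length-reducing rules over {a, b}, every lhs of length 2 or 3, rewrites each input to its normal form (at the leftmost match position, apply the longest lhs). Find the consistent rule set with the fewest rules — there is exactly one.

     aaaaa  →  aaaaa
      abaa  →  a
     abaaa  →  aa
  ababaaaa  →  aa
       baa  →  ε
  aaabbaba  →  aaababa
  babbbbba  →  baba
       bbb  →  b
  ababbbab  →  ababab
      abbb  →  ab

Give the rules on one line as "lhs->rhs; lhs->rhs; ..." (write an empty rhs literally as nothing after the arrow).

baa->; bb->b

  | aaaaa
  | abaa => a
  | abaaa => aa
  | ababaaaa => abaaa => aa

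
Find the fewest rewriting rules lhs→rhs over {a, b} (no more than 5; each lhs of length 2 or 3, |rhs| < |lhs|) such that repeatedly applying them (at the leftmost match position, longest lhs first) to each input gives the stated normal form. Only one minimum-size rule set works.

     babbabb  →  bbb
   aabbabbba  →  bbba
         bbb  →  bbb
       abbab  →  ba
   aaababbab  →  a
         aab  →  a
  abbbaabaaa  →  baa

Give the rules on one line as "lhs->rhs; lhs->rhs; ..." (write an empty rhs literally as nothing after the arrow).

  | babbabb => bbaabb => bbab => bbb
  | aabbabbba => ababbba => bbba
  | bbb
  | abbab => baab => ba

aab->a; ab->b; aba->; abb->ba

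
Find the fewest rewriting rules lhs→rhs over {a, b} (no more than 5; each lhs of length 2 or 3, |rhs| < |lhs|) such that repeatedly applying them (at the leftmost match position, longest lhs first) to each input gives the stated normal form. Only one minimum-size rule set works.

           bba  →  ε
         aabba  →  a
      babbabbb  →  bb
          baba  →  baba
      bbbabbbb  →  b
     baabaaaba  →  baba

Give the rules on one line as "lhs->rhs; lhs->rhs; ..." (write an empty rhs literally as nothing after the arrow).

aa->; aab->aa; abb->; bba->aa

  | bba => aa => ε
  | aabba => aaba => aaa => a
  | babbabbb => babbb => bb
  | baba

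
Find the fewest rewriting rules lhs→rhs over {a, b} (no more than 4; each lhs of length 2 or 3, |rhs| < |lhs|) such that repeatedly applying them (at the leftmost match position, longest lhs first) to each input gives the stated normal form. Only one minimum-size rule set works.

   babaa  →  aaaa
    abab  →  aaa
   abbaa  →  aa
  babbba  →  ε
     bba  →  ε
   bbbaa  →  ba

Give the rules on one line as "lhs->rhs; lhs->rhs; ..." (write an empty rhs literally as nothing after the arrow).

  | babaa => aaaa
  | abab => aaa
  | abbaa => aa
  | babbba => aabba => bba => ε

aab->b; bab->aa; bba->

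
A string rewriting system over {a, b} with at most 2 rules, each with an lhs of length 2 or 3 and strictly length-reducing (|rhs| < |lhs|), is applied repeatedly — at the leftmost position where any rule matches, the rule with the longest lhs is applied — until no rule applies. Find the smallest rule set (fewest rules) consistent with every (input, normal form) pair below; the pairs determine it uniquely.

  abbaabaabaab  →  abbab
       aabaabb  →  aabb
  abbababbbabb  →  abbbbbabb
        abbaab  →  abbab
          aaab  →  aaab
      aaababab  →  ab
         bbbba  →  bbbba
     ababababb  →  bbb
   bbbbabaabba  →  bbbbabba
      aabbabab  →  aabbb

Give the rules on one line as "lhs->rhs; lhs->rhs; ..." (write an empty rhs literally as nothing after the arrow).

aba->; baa->ba

  | abbaabaabaab => abbabaabaab => abbabaab => abbab
  | aabaabb => aabb
  | abbababbbabb => abbbbbabb
  | abbaab => abbab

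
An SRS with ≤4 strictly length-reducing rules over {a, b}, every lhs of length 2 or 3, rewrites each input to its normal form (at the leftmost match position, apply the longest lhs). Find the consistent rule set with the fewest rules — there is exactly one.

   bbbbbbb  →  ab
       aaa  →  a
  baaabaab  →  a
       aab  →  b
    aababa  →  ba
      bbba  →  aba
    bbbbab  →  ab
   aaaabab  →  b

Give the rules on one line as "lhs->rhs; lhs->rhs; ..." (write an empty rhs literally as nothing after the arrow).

  | bbbbbbb => abbbbb => aabbb => bbb => ab
  | aaa => a
  | baaabaab => babaab => baab => bb => a
  | aab => b

aa->; bab->b; bb->a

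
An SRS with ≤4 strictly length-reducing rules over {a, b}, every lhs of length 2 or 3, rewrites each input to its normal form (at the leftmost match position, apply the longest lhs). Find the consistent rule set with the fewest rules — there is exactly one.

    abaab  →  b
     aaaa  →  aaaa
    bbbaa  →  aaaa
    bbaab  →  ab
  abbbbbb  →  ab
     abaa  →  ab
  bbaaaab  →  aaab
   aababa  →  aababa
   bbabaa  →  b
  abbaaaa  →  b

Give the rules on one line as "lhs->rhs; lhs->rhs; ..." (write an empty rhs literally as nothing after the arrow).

  | abaab => abb => b
  | aaaa
  | bbbaa => aaaa
  | bbaab => ab

abb->b; baa->b; bba->; bbb->aa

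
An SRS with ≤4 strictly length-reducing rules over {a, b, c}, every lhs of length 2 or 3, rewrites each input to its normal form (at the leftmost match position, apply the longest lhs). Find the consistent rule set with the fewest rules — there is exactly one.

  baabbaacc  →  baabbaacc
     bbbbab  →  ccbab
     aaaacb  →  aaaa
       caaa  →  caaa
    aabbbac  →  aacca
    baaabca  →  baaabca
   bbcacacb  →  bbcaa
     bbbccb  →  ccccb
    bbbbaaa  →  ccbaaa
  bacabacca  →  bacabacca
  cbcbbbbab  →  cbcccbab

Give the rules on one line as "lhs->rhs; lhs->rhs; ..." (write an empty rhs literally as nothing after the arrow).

acb->a; bbb->cc; cac->ca

  | baabbaacc
  | bbbbab => ccbab
  | aaaacb => aaaa
  | caaa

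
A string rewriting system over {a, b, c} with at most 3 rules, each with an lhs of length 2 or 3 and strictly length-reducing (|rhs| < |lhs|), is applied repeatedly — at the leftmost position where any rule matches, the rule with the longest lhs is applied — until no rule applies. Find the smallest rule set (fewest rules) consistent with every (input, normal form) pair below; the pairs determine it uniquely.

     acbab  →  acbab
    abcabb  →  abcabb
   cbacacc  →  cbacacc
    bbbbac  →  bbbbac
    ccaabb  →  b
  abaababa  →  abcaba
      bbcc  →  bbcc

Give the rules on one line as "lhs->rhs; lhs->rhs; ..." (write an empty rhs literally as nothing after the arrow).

  | acbab
  | abcabb
  | cbacacc
  | bbbbac

aab->c; ccc->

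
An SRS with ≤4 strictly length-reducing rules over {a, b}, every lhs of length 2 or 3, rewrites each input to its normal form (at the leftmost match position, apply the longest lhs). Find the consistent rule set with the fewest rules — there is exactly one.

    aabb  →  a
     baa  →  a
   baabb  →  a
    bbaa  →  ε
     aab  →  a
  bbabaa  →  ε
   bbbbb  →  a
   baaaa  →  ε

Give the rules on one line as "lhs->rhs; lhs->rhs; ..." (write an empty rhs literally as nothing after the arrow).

aa->b; ab->a; ba->; bb->a

  | aabb => bbb => ab => a
  | baa => a
  | baabb => abb => ab => a
  | bbaa => aaa => ba => ε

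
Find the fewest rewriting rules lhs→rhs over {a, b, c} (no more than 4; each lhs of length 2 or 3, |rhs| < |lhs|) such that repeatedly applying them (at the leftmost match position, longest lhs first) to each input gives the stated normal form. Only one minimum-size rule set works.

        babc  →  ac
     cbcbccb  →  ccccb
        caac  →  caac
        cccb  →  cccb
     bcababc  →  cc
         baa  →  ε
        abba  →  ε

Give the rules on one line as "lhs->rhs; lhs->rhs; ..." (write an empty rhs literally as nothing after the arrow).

aba->; ba->a; baa->; bc->c

  | babc => abc => ac
  | cbcbccb => ccbccb => ccccb
  | caac
  | cccb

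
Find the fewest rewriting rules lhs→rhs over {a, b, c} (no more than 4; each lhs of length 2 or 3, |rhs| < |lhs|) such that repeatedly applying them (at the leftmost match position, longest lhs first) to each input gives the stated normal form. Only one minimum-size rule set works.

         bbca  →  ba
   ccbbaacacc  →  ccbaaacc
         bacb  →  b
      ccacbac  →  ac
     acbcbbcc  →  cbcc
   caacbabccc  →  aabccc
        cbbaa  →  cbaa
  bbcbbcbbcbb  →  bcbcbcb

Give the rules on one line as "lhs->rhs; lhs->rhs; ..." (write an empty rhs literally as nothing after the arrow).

acb->; bb->b; ca->a

  | bbca => bca => ba
  | ccbbaacacc => ccbaacacc => ccbaaacc
  | bacb => b
  | ccacbac => cacbac => acbac => ac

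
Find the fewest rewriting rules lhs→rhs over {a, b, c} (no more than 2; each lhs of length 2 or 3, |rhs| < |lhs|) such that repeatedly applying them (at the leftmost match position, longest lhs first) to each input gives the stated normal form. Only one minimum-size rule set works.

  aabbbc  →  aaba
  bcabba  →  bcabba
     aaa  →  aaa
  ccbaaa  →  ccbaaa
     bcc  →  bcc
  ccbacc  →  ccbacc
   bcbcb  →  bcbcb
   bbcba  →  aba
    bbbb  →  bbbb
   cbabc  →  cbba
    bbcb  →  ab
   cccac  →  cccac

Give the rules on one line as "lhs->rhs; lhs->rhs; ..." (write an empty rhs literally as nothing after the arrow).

abc->ba; bbc->a

  | aabbbc => aaba
  | bcabba
  | aaa
  | ccbaaa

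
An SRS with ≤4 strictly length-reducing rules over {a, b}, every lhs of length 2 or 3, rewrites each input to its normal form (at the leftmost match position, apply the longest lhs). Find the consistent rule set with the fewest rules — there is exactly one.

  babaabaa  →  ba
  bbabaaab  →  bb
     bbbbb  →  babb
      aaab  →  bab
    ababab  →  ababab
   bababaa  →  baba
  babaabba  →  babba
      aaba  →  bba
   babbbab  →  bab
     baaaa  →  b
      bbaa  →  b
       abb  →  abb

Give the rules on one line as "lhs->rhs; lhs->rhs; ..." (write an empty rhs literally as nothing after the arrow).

aa->b; baa->; bbb->ba

  | babaabaa => babaa => ba
  | bbabaaab => bbaab => bb
  | bbbbb => babb
  | aaab => bab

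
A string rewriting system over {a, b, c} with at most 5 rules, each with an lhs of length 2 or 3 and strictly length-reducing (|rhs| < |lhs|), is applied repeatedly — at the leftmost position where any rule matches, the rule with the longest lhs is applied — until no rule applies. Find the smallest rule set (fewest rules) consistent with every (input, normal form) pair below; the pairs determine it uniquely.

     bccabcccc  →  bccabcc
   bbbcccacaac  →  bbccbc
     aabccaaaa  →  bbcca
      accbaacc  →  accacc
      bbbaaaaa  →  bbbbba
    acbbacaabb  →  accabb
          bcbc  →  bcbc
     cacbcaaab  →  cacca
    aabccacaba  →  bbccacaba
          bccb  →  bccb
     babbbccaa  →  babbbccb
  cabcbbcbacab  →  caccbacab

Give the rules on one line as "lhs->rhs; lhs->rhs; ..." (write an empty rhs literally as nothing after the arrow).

aa->b; bca->c; cbb->ca; ccc->c

  | bccabcccc => bccabcc
  | bbbcccacaac => bbbcacaac => bbccaac => bbccbc
  | aabccaaaa => bbccaaaa => bbccbaa => bbccbb => bbcca
  | accbaacc => accbbcc => accacc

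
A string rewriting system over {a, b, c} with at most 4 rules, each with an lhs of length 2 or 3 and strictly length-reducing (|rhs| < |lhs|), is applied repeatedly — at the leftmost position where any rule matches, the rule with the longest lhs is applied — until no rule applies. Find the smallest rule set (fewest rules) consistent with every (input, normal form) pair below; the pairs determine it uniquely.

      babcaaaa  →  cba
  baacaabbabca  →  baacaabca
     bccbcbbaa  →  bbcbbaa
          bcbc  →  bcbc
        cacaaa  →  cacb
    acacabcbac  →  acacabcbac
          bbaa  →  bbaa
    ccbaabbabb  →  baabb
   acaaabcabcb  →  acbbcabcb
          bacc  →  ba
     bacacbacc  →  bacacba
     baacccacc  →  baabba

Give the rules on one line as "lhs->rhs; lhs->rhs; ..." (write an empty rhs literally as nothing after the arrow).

aaa->b; bab->; cc->; ccc->bb

  | babcaaaa => caaaa => cba
  | baacaabbabca => baacaabca
  | bccbcbbaa => bbcbbaa
  | bcbc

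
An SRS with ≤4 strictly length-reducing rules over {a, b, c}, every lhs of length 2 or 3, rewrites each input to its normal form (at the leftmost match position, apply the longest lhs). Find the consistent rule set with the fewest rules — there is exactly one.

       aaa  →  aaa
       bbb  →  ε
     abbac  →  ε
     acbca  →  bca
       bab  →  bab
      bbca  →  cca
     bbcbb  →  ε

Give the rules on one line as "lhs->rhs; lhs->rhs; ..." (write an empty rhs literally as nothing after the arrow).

  | aaa
  | bbb => cb => ε
  | abbac => acac => ac => ε
  | acbca => bca

ac->; bb->c; cb->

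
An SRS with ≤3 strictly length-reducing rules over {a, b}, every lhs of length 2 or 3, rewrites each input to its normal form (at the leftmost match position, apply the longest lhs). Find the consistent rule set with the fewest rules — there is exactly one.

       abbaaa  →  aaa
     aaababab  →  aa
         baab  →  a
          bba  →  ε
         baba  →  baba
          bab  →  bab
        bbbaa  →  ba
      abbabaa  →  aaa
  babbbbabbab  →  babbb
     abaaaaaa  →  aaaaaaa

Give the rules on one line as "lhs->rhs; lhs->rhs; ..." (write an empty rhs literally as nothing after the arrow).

  | abbaaa => aaa
  | aaababab => aaabab => aaab => aa
  | baab => aab => a
  | bba => ε

aab->a; baa->aa; bba->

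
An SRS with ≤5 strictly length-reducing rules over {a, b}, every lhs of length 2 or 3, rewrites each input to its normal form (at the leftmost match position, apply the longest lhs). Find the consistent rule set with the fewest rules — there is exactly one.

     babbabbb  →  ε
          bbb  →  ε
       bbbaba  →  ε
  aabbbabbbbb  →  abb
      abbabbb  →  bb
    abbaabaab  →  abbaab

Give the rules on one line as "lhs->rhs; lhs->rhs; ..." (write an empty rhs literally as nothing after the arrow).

  | babbabbb => ababbb => bbb => ε
  | bbb => ε
  | bbbaba => aba => ε
  | aabbbabbbbb => aaabbbbb => abbbbb => abb

aaa->a; aba->; bab->a; bbb->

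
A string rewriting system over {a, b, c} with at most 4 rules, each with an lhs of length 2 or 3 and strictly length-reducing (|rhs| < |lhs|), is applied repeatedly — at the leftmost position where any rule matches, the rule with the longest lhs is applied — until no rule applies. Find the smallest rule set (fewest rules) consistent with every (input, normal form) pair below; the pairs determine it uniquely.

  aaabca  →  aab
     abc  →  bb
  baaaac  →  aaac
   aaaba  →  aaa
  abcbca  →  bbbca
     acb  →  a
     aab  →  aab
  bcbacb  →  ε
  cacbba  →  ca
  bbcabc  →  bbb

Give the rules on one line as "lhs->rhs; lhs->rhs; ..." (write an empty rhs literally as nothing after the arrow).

abc->bb; ba->; cb->

  | aaabca => aabba => aab
  | abc => bb
  | baaaac => aaac
  | aaaba => aaa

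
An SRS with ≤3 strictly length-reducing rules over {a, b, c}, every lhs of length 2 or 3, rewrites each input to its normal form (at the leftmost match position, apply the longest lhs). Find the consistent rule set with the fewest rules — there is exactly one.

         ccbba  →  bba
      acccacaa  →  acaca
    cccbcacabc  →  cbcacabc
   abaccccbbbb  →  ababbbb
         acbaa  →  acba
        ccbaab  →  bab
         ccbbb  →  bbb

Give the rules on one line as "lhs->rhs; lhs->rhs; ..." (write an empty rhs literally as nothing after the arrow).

aa->a; cc->

  | ccbba => bba
  | acccacaa => acacaa => acaca
  | cccbcacabc => cbcacabc
  | abaccccbbbb => abaccbbbb => ababbbb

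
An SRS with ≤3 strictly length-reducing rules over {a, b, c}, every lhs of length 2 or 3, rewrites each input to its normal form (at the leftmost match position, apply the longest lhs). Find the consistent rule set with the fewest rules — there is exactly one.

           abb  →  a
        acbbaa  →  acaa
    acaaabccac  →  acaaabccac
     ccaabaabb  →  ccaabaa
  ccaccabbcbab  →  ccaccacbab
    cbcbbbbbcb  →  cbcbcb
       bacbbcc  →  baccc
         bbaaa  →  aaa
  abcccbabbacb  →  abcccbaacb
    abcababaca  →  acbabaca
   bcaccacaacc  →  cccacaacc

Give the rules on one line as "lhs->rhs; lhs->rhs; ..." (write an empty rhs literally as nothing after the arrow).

bb->; bca->c

  | abb => a
  | acbbaa => acaa
  | acaaabccac
  | ccaabaabb => ccaabaa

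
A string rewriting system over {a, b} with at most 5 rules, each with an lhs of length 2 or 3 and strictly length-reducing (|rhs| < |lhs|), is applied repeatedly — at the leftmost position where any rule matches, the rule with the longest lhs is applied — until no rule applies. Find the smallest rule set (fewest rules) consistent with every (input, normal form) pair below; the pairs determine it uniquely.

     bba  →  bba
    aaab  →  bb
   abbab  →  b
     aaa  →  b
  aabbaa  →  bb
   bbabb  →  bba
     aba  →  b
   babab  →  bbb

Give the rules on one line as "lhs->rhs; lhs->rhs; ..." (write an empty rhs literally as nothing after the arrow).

aa->; aaa->b; aba->b; abb->a

  | bba
  | aaab => bb
  | abbab => aab => b
  | aaa => b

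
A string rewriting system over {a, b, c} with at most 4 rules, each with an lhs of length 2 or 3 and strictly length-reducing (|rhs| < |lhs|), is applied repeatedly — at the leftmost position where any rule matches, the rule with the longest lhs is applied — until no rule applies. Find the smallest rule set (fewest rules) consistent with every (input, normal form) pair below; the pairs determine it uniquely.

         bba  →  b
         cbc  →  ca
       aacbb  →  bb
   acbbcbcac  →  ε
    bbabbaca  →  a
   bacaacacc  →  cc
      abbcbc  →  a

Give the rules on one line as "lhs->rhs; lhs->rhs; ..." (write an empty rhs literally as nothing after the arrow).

  | bba => b
  | cbc => ca
  | aacbb => acbb => bb
  | acbbcbcac => bbcbcac => babcac => bcac => aac => ac => ε

aa->a; ac->; ba->; bc->a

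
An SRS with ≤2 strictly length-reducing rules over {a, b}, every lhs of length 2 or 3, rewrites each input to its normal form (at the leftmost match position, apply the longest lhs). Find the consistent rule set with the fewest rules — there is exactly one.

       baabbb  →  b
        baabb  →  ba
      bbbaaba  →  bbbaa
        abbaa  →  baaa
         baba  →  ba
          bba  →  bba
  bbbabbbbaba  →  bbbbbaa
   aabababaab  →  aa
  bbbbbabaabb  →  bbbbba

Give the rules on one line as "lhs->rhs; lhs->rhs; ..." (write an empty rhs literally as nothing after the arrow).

  | baabbb => babab => bab => b
  | baabb => baba => ba
  | bbbaaba => bbbaa
  | abbaa => baaa

ab->; abb->ba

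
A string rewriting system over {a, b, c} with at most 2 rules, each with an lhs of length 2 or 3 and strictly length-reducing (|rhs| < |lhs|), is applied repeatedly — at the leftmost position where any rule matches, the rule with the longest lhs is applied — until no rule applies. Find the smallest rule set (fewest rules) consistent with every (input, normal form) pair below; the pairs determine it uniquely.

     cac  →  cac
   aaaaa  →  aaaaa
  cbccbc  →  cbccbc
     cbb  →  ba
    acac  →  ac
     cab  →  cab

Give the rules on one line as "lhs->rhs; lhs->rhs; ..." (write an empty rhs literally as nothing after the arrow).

  | cac
  | aaaaa
  | cbccbc
  | cbb => ba

aca->a; cbb->ba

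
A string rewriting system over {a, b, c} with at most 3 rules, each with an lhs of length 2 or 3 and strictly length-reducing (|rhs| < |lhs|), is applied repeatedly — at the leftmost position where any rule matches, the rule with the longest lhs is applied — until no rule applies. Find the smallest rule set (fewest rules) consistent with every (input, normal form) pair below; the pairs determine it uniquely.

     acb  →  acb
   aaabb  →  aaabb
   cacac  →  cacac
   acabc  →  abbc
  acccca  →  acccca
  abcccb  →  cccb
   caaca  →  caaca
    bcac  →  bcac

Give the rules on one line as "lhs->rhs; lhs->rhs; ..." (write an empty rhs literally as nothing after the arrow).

abc->c; cab->bb

  | acb
  | aaabb
  | cacac
  | acabc => abbc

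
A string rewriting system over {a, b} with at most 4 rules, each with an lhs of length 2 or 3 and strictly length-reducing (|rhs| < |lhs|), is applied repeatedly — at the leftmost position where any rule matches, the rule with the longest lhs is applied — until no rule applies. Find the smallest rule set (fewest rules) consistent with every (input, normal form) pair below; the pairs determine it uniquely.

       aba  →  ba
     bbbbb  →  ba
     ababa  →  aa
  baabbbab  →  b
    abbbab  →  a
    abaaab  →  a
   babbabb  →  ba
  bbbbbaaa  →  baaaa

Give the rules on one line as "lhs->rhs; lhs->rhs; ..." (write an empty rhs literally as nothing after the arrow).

ab->b; bb->a; bbb->ba

  | aba => ba
  | bbbbb => babb => bbb => ba
  | ababa => baba => bba => aa
  | baabbbab => babbbab => bbbbab => babab => bbab => aab => ab => b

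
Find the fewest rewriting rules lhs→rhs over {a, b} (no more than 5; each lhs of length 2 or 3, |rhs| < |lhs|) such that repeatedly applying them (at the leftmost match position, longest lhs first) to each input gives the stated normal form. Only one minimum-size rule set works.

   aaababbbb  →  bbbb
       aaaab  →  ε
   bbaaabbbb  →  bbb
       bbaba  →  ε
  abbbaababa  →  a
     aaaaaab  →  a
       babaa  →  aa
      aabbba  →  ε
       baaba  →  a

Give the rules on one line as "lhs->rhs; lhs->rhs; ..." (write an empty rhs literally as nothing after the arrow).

aaa->b; ab->; ba->; bab->

  | aaababbbb => bbabbbb => bbbb
  | aaaab => bab => ε
  | bbaaabbbb => baabbbb => abbbb => bbb
  | bbaba => ba => ε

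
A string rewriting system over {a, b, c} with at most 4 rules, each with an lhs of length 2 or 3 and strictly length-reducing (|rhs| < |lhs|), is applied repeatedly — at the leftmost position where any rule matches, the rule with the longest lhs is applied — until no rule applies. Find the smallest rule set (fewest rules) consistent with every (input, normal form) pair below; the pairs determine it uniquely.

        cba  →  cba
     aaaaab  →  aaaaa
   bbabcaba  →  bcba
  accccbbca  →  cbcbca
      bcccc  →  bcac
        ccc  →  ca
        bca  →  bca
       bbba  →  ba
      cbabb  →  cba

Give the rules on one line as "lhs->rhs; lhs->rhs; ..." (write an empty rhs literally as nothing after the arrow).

ab->a; aca->cb; bb->b; ccc->ca

  | cba
  | aaaaab => aaaaa
  | bbabcaba => babcaba => bacaba => bcbba => bcba
  | accccbbca => acacbbca => cbcbbca => cbcbca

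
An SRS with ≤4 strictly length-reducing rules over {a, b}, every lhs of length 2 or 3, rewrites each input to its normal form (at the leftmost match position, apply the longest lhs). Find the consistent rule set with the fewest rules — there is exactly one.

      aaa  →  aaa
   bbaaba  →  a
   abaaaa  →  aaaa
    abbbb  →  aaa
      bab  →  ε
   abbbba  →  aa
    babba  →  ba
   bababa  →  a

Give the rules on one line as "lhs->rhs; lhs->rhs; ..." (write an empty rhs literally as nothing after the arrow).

  | aaa
  | bbaaba => aba => a
  | abaaaa => aaaa
  | abbbb => aabb => aaa

aba->a; bab->; bb->a; bba->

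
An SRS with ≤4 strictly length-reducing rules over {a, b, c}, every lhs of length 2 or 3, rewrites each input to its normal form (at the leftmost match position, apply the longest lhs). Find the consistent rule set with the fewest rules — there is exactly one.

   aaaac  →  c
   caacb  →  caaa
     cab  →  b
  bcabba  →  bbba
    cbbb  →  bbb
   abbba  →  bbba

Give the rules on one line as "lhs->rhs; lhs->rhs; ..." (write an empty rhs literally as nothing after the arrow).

ab->b; ac->c; acb->aa; cb->b

  | aaaac => aaac => aac => ac => c
  | caacb => caaa
  | cab => cb => b
  | bcabba => bcbba => bbba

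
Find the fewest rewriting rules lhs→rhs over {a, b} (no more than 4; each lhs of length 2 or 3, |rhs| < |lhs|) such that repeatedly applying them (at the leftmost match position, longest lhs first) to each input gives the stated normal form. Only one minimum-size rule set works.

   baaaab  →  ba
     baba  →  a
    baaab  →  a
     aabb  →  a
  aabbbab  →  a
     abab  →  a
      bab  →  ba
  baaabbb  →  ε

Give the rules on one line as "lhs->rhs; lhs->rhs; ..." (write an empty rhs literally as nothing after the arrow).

aa->b; ab->a; abb->; bb->a

  | baaaab => bbaab => aaab => bab => ba
  | baba => baa => bb => a
  | baaab => bbab => aab => bb => a
  | aabb => bbb => ab => a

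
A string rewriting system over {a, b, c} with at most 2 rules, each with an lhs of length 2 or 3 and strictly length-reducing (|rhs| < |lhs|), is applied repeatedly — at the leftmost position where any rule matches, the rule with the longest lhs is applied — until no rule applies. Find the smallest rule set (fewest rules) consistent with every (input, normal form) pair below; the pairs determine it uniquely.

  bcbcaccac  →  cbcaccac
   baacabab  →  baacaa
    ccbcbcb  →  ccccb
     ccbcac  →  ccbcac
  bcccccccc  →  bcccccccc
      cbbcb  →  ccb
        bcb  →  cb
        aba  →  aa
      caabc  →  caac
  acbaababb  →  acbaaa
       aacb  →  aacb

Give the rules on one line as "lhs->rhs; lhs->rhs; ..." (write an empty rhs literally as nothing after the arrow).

  | bcbcaccac => cbcaccac
  | baacabab => baacaab => baacaa
  | ccbcbcb => cccbcb => ccccb
  | ccbcac

ab->a; bcb->cb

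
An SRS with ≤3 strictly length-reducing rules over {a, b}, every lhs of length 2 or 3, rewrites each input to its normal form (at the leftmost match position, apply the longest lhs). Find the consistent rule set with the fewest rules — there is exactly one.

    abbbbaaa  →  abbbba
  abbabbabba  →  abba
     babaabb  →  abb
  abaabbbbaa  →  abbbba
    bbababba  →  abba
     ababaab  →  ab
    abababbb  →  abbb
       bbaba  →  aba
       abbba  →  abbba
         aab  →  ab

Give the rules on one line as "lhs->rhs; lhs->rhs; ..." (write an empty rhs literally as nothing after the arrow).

  | abbbbaaa => abbbbaa => abbbba
  | abbabbabba => ababbabba => aabbabba => abbabba => ababba => aabba => abba
  | babaabb => abaabb => ababb => aabb => abb
  | abaabbbbaa => ababbbbaa => aabbbbaa => abbbbaa => abbbba

aa->a; bab->ab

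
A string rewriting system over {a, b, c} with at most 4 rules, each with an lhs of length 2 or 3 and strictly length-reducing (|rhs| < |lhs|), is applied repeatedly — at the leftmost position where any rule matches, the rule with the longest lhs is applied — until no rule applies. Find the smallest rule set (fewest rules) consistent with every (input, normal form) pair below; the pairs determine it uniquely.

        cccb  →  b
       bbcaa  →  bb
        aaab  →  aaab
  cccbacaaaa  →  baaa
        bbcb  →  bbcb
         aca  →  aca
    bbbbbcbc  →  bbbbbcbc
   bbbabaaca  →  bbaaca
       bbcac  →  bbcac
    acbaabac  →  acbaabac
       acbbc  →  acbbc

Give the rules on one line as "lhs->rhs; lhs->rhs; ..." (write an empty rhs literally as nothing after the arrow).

bab->; caa->; ccc->

  | cccb => b
  | bbcaa => bb
  | aaab
  | cccbacaaaa => bacaaaa => baaa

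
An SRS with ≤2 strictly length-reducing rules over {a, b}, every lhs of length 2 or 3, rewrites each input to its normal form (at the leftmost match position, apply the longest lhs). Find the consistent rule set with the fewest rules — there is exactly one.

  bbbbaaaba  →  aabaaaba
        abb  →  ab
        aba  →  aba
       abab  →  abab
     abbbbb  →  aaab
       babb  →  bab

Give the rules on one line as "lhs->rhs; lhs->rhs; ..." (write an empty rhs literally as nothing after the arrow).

bb->b; bbb->aa

  | bbbbaaaba => aabaaaba
  | abb => ab
  | aba
  | abab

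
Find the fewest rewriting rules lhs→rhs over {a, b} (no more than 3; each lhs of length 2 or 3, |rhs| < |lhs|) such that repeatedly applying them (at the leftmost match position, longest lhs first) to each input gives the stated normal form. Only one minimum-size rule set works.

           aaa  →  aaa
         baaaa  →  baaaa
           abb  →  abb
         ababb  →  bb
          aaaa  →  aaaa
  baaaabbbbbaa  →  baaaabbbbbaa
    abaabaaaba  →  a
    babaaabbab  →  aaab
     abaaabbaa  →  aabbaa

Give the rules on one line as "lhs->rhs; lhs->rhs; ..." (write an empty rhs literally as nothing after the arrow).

aba->; bab->

  | aaa
  | baaaa
  | abb
  | ababb => bb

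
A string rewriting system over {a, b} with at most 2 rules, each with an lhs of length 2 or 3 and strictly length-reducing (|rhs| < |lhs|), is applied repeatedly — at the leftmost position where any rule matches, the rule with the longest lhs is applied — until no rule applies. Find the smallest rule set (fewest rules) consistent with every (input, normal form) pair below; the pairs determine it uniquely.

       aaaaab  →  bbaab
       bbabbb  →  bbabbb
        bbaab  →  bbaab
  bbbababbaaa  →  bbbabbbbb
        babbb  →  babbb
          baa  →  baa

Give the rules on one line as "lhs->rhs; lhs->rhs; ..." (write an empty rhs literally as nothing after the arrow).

  | aaaaab => bbaab
  | bbabbb
  | bbaab
  | bbbababbaaa => bbbabbbaaa => bbbabbbbb

aaa->bb; aba->ab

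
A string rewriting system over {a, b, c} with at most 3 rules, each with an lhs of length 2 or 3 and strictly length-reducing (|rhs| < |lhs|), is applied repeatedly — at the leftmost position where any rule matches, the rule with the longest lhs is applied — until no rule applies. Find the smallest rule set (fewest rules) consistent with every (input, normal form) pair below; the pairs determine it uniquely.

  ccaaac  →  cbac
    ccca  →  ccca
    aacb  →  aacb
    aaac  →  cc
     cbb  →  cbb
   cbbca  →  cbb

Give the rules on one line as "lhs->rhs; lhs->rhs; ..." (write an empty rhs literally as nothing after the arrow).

  | ccaaac => cbac
  | ccca
  | aacb
  | aaac => cc

aaa->c; bca->b; caa->b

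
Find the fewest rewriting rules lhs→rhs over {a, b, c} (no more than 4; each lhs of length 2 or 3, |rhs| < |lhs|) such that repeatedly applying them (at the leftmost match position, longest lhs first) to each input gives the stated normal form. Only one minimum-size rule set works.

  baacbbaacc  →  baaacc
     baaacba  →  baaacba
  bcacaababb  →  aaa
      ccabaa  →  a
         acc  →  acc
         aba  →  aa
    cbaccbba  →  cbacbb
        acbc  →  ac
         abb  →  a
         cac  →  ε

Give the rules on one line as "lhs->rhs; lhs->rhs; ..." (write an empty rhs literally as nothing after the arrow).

  | baacbbaacc => baacabacc => baabbacc => baabacc => baaacc
  | baaacba
  | bcacaababb => acaababb => abababb => aababb => aaabb => aaab => aaa
  | ccabaa => cbbaa => caba => bba => ab => a

ab->a; bba->ab; bc->; ca->b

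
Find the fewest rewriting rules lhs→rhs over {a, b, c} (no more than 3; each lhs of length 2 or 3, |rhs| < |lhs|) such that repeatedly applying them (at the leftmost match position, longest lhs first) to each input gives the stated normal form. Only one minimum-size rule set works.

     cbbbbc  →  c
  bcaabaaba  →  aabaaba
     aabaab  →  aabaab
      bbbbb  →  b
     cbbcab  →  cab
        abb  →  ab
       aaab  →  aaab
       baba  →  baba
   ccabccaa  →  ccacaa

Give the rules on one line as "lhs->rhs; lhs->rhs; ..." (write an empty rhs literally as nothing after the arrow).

  | cbbbbc => cbbbc => cbbc => cbc => c
  | bcaabaaba => aabaaba
  | aabaab
  | bbbbb => bbbb => bbb => bb => b

bb->b; bc->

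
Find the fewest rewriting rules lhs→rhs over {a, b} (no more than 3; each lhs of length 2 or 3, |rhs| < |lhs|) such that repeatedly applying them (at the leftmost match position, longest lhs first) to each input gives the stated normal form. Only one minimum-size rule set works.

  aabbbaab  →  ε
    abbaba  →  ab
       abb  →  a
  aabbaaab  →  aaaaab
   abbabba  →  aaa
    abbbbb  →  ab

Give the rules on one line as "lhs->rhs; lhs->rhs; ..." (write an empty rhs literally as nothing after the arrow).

  | aabbbaab => aabaab => abab => bb => ε
  | abbaba => aaba => ab
  | abb => a
  | aabbaaab => aaaaab

aba->b; bb->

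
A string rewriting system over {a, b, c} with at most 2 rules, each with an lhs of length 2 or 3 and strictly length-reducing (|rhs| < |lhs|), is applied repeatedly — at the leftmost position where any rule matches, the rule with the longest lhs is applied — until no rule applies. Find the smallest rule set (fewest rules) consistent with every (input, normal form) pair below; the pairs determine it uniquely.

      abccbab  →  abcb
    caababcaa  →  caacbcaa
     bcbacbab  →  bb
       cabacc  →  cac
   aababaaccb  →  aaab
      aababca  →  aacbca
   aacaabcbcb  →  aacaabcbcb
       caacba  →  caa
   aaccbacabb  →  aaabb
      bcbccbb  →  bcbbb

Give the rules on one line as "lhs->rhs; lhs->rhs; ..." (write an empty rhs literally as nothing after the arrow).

ba->c; cc->

  | abccbab => abbab => abcb
  | caababcaa => caacbcaa
  | bcbacbab => bcccbab => bcbab => bccb => bb
  | cabacc => caccc => cac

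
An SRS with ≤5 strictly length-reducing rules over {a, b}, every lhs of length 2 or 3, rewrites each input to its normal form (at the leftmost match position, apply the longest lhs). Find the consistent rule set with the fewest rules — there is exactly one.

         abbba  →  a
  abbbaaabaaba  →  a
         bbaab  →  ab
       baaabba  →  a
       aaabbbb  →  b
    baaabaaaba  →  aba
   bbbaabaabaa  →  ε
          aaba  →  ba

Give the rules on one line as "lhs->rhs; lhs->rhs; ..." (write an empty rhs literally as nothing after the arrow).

  | abbba => aaa => a
  | abbbaaabaaba => aaaaabaaba => aaabaaba => abaaba => abbba => aaa => a
  | bbaab => bbbb => ab
  | baaabba => bbabba => bbaba => bbaa => bbb => a

aa->; baa->bb; bab->ba; bbb->a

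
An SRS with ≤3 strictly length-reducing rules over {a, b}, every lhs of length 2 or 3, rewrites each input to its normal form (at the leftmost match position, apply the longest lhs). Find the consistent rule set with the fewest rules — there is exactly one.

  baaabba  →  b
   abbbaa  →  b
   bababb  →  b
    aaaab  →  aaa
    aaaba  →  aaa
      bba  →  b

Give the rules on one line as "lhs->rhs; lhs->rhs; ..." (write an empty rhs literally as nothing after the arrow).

  | baaabba => baabba => babba => bbba => bba => ba => b
  | abbbaa => bbaa => baa => ba => b
  | bababb => bbabb => babb => bbb => bb => b
  | aaaab => aaa

ab->; ba->b; bb->b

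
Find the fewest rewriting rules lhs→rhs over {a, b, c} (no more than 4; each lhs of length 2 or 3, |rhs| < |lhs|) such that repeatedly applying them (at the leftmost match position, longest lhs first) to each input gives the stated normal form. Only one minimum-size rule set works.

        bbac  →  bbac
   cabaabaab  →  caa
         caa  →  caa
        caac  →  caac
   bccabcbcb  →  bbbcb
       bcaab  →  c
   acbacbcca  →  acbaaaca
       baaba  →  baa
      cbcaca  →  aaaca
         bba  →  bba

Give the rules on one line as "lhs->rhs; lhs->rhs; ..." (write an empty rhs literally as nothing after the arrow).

  | bbac
  | cabaabaab => caabaab => caaab => caa
  | caa
  | caac

ab->; bca->c; cbc->aa; ccc->b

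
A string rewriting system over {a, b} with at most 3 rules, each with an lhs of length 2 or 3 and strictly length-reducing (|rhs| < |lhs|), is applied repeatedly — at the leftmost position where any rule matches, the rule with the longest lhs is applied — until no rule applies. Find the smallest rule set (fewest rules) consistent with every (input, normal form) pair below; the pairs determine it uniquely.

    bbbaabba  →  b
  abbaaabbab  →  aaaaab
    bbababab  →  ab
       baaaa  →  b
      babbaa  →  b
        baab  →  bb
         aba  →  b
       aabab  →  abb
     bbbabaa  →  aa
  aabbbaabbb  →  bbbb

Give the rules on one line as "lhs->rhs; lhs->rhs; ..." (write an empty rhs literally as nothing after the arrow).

aba->b; ba->b; bba->a

  | bbbaabba => baabba => babba => bbba => ba => b
  | abbaaabbab => aaaabbab => aaaaab
  | bbababab => ababab => bbab => ab
  | baaaa => baaa => baa => ba => b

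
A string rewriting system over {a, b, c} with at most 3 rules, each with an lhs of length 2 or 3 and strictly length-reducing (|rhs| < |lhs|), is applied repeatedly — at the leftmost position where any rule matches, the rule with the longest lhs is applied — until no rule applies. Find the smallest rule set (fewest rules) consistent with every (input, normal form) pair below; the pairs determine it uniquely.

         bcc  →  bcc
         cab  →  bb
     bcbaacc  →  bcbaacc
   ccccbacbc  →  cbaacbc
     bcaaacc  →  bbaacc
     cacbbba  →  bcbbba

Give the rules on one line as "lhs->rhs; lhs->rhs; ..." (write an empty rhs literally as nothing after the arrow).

ca->b; ccb->aa

  | bcc
  | cab => bb
  | bcbaacc
  | ccccbacbc => ccaaacbc => cbaacbc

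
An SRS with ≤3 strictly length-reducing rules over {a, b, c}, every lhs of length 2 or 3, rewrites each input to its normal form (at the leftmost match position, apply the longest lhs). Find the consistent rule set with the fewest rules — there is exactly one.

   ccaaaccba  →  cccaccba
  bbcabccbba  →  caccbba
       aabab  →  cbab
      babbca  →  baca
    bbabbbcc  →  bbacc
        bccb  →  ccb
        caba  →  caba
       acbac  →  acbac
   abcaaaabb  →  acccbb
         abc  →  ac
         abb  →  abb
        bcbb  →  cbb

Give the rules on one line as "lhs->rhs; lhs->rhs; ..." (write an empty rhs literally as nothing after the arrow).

  | ccaaaccba => cccaccba
  | bbcabccbba => bcabccbba => cabccbba => caccbba
  | aabab => cbab
  | babbca => babca => baca

aa->c; bc->c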